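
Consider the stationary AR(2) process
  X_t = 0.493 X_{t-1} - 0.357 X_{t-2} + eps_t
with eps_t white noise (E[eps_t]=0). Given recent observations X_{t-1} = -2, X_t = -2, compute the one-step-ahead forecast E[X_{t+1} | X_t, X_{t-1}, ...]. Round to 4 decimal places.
E[X_{t+1} \mid \mathcal F_t] = -0.2720

For an AR(p) model X_t = c + sum_i phi_i X_{t-i} + eps_t, the
one-step-ahead conditional mean is
  E[X_{t+1} | X_t, ...] = c + sum_i phi_i X_{t+1-i}.
Substitute known values:
  E[X_{t+1} | ...] = (0.493) * (-2) + (-0.357) * (-2)
                   = -0.2720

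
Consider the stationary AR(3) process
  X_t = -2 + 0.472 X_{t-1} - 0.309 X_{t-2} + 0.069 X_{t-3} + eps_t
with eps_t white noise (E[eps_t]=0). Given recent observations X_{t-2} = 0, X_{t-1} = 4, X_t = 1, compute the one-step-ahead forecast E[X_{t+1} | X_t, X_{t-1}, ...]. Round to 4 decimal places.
E[X_{t+1} \mid \mathcal F_t] = -2.7640

For an AR(p) model X_t = c + sum_i phi_i X_{t-i} + eps_t, the
one-step-ahead conditional mean is
  E[X_{t+1} | X_t, ...] = c + sum_i phi_i X_{t+1-i}.
Substitute known values:
  E[X_{t+1} | ...] = -2 + (0.472) * (1) + (-0.309) * (4) + (0.069) * (0)
                   = -2.7640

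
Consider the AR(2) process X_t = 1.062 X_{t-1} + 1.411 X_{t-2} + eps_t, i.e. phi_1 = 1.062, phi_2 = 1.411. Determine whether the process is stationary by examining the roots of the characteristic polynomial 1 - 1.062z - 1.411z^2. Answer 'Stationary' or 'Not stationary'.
\text{Not stationary}

The AR(p) characteristic polynomial is P(z) = 1 - 1.062z - 1.411z^2.
Stationarity requires all roots to lie outside the unit circle, i.e. |z| > 1 for every root.
Set 1 + (-1.062) z + (-1.411) z^2 = 0, i.e. a z^2 + b z + c = 0 with a = -1.411, b = -1.062, c = 1.
Discriminant D = b^2 - 4ac = (-1.062)^2 - 4*(-1.411)*1 = 1.127844 - (-5.644) = 6.771844.
D >= 0, so the roots are real: z = (-b +/- sqrt(D)) / (2a) = (1.062 +/- 2.602277) / (-2.822).
  z_1 = (1.062 + 2.602277) / (-2.822) = -1.2985,   |z_1| = 1.2985.
  z_2 = (1.062 - 2.602277) / (-2.822) = 0.5458,   |z_2| = 0.5458.
Moduli of all roots: 1.2985, 0.5458.
All moduli strictly greater than 1? No.
Verdict: Not stationary.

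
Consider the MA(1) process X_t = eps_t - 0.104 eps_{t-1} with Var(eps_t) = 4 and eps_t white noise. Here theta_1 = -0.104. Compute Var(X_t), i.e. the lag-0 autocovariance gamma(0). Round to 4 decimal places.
\gamma(0) = 4.0433

For an MA(q) process X_t = eps_t + sum_i theta_i eps_{t-i} with
Var(eps_t) = sigma^2, the variance is
  gamma(0) = sigma^2 * (1 + sum_i theta_i^2).
  sum_i theta_i^2 = (-0.104)^2 = 0.010816.
  gamma(0) = 4 * (1 + 0.010816) = 4 * 1.010816 = 4.043264, which rounds to 4.0433.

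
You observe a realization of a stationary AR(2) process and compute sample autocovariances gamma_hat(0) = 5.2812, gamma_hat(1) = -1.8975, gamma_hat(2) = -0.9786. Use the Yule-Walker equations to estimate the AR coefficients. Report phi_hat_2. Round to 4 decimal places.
\hat\phi_{2} = -0.3610

The Yule-Walker equations for an AR(p) process read, in matrix form,
  Gamma_p phi = r_p,   with   (Gamma_p)_{ij} = gamma(|i - j|),
                       (r_p)_i = gamma(i),   i,j = 1..p.
Substitute the sample gammas (Toeplitz matrix and right-hand side of size 2):
  Gamma_p = [[5.2812, -1.8975], [-1.8975, 5.2812]]
  r_p     = [-1.8975, -0.9786]
Written out:
  5.2812 phi_1 - 1.8975 phi_2 = -1.8975
  -1.8975 phi_1 + 5.2812 phi_2 = -0.9786
Solve by Cramer's rule:
  det = gamma(0)^2 - gamma(1)^2 = (5.2812)^2 - (-1.8975)^2 = 27.89107344 - 3.60050625 = 24.29056719
  phi_hat_1 = [gamma(1) gamma(0) - gamma(1) gamma(2)] / det = [(-1.8975)(5.2812) - (-1.8975)(-0.9786)] / 24.29056719 = -11.8779705 / 24.29056719 = -0.489
  phi_hat_2 = [gamma(0) gamma(2) - gamma(1)^2] / det = [(5.2812)(-0.9786) - (-1.8975)^2] / 24.29056719 = -8.76868857 / 24.29056719 = -0.361
So phi_hat = [-0.4890, -0.3610].
Therefore phi_hat_2 = -0.3610.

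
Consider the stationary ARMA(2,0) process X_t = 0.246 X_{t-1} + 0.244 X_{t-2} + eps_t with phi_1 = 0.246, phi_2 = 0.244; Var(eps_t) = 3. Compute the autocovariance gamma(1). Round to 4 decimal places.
\gamma(1) = 1.1609

Multiply the model equation by X_{t-k} and take expectations. With theta_0 = psi_0 = 1 and psi_j the MA(infinity) weights, this gives
  gamma(k) - sum_i phi_i gamma(k-i) = c_k,
  c_k = sigma^2 * sum_{j=k..q} theta_j psi_{j-k}   (c_k = 0 for k > q),
using gamma(-m) = gamma(m).
Pure AR (q = 0): c_0 = sigma^2 = 3, c_k = 0 for k >= 1.
Equations for k = 0, 1, 2 (AR order 2, c_2 = 0):
  (E0) gamma(0) = phi_1 gamma(1) + phi_2 gamma(2) + c_0
  (E1) gamma(1) = phi_1 gamma(0) + phi_2 gamma(1) + c_1
  (E2) gamma(2) = phi_1 gamma(1) + phi_2 gamma(0)
From (E1): gamma(1) = A gamma(0) + B with
  A = phi_1 / (1 - phi_2) = 0.246 / 0.756 = 0.325397,   B = c_1 / (1 - phi_2) = 0 / 0.756 = 0.
Insert (E2) into (E0): gamma(0) (1 - phi_2^2) = phi_1 (1 + phi_2) gamma(1) + c_0.
  phi_1 (1 + phi_2) = (0.246)(1.244) = 0.306024,   1 - phi_2^2 = 0.940464.
Replace gamma(1) by A gamma(0) + B and collect gamma(0):
  gamma(0) [0.940464 - (0.306024)(0.325397)] = c_0 = 3
  gamma(0) * 0.840885 = 3
  gamma(0) = 3 / 0.840885 = 3.567671.
  gamma(1) = A gamma(0) = (0.325397)(3.567671) = 1.160909.
Therefore gamma(1) = 1.1609 (to 4 decimal places).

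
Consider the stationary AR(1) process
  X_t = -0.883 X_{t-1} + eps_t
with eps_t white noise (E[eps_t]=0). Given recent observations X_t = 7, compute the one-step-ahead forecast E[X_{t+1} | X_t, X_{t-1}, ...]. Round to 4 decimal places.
E[X_{t+1} \mid \mathcal F_t] = -6.1810

For an AR(p) model X_t = c + sum_i phi_i X_{t-i} + eps_t, the
one-step-ahead conditional mean is
  E[X_{t+1} | X_t, ...] = c + sum_i phi_i X_{t+1-i}.
Substitute known values:
  E[X_{t+1} | ...] = (-0.883) * (7)
                   = -6.1810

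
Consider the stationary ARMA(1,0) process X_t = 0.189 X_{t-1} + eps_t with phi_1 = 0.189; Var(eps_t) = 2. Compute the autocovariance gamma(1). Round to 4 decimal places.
\gamma(1) = 0.3920

Multiply the model equation by X_{t-k} and take expectations. With theta_0 = psi_0 = 1 and psi_j the MA(infinity) weights, this gives
  gamma(k) - sum_i phi_i gamma(k-i) = c_k,
  c_k = sigma^2 * sum_{j=k..q} theta_j psi_{j-k}   (c_k = 0 for k > q),
using gamma(-m) = gamma(m).
Pure AR (q = 0): c_0 = sigma^2 = 2, c_k = 0 for k >= 1.
Equations for k = 0 and k = 1 (AR order 1):
  gamma(0) = phi_1 gamma(1) + c_0
  gamma(1) = phi_1 gamma(0) + c_1
Substituting the second into the first: gamma(0) (1 - phi_1^2) = c_0 + phi_1 c_1, so
  gamma(0) = c_0 / (1 - phi_1^2) = 2 / (1 - (0.189)^2) = 2 / 0.964279 = 2.074089.
  gamma(1) = phi_1 gamma(0) = (0.189)(2.074089) = 0.392003.
Therefore gamma(1) = 0.3920 (to 4 decimal places).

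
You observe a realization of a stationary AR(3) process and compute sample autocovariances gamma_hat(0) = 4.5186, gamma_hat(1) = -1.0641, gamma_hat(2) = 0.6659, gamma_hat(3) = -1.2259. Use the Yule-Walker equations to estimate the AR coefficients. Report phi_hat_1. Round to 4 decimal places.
\hat\phi_{1} = -0.1900

The Yule-Walker equations for an AR(p) process read, in matrix form,
  Gamma_p phi = r_p,   with   (Gamma_p)_{ij} = gamma(|i - j|),
                       (r_p)_i = gamma(i),   i,j = 1..p.
Substitute the sample gammas (Toeplitz matrix and right-hand side of size 3):
  Gamma_p = [[4.5186, -1.0641, 0.6659], [-1.0641, 4.5186, -1.0641], [0.6659, -1.0641, 4.5186]]
  r_p     = [-1.0641, 0.6659, -1.2259]
Written out (R1..R3):
  (R1) 4.5186 phi_1 - 1.0641 phi_2 + 0.6659 phi_3 = -1.0641
  (R2) -1.0641 phi_1 + 4.5186 phi_2 - 1.0641 phi_3 = 0.6659
  (R3) 0.6659 phi_1 - 1.0641 phi_2 + 4.5186 phi_3 = -1.2259
Gaussian elimination:
  R2 <- R2 - (-1.0641/4.5186) R1 = R2 - (-0.235493) R1:  4.268012 phi_2 - 0.907285 phi_3 = 0.415312
  R3 <- R3 - (0.6659/4.5186) R1 = R3 - (0.147369) R1:  -0.907285 phi_2 + 4.420467 phi_3 = -1.069085
  R3 <- R3 - (-0.907285/4.268012) R2 = R3 - (-0.212578) R2:  4.227598 phi_3 = -0.980799
Back-substitution:
  phi_hat_3 = -0.980799 / 4.227598 = -0.231999
  phi_hat_2 = (0.415312 - (-0.907285)(-0.231999)) / 4.268012 = 0.04799
  phi_hat_1 = (-1.0641 - (-1.0641)(0.04799) - (0.6659)(-0.231999)) / 4.5186 = -0.190003
So phi_hat = [-0.1900, 0.0480, -0.2320].
Therefore phi_hat_1 = -0.1900.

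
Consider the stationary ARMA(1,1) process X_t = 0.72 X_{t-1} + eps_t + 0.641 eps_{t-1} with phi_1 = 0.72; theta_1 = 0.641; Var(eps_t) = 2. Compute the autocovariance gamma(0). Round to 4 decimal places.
\gamma(0) = 9.6924

Multiply the model equation by X_{t-k} and take expectations. With theta_0 = psi_0 = 1 and psi_j the MA(infinity) weights, this gives
  gamma(k) - sum_i phi_i gamma(k-i) = c_k,
  c_k = sigma^2 * sum_{j=k..q} theta_j psi_{j-k}   (c_k = 0 for k > q),
using gamma(-m) = gamma(m).
psi-weights needed (psi_j = theta_j + sum_i phi_i psi_{j-i}):
  psi_1 = theta_1 + phi_1 = 0.641 + (0.72) = 1.361
Right-hand sides:
  c_0 = sigma^2 (1 + theta_1 psi_1) = 2 * (1 + (0.641)(1.361)) = 2 * 1.872401 = 3.744802
  c_1 = sigma^2 theta_1 = 2 * (0.641) = 1.282
  c_2 = 0
Equations for k = 0 and k = 1 (AR order 1):
  gamma(0) = phi_1 gamma(1) + c_0
  gamma(1) = phi_1 gamma(0) + c_1
Substituting the second into the first: gamma(0) (1 - phi_1^2) = c_0 + phi_1 c_1, so
  gamma(0) = (c_0 + phi_1 c_1) / (1 - phi_1^2) = (3.744802 + (0.72)(1.282)) / (1 - (0.72)^2) = 4.667842 / 0.4816 = 9.692363.
Therefore gamma(0) = 9.6924 (to 4 decimal places).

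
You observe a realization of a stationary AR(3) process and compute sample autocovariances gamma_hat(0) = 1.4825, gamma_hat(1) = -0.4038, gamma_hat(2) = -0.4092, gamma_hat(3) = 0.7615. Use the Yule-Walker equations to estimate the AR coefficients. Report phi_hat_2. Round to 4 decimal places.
\hat\phi_{2} = -0.2330

The Yule-Walker equations for an AR(p) process read, in matrix form,
  Gamma_p phi = r_p,   with   (Gamma_p)_{ij} = gamma(|i - j|),
                       (r_p)_i = gamma(i),   i,j = 1..p.
Substitute the sample gammas (Toeplitz matrix and right-hand side of size 3):
  Gamma_p = [[1.4825, -0.4038, -0.4092], [-0.4038, 1.4825, -0.4038], [-0.4092, -0.4038, 1.4825]]
  r_p     = [-0.4038, -0.4092, 0.7615]
Written out (R1..R3):
  (R1) 1.4825 phi_1 - 0.4038 phi_2 - 0.4092 phi_3 = -0.4038
  (R2) -0.4038 phi_1 + 1.4825 phi_2 - 0.4038 phi_3 = -0.4092
  (R3) -0.4092 phi_1 - 0.4038 phi_2 + 1.4825 phi_3 = 0.7615
Gaussian elimination:
  R2 <- R2 - (-0.4038/1.4825) R1 = R2 - (-0.272378) R1:  1.372514 phi_2 - 0.515257 phi_3 = -0.519186
  R3 <- R3 - (-0.4092/1.4825) R1 = R3 - (-0.27602) R1:  -0.515257 phi_2 + 1.369553 phi_3 = 0.650043
  R3 <- R3 - (-0.515257/1.372514) R2 = R3 - (-0.375411) R2:  1.176119 phi_3 = 0.455135
Back-substitution:
  phi_hat_3 = 0.455135 / 1.176119 = 0.38698
  phi_hat_2 = (-0.519186 - (-0.515257)(0.38698)) / 1.372514 = -0.232997
  phi_hat_1 = (-0.4038 - (-0.4038)(-0.232997) - (-0.4092)(0.38698)) / 1.4825 = -0.229027
So phi_hat = [-0.2290, -0.2330, 0.3870].
Therefore phi_hat_2 = -0.2330.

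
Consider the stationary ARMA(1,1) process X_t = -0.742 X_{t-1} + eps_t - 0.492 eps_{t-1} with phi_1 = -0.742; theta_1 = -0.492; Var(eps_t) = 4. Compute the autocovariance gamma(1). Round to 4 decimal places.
\gamma(1) = -14.9920

Multiply the model equation by X_{t-k} and take expectations. With theta_0 = psi_0 = 1 and psi_j the MA(infinity) weights, this gives
  gamma(k) - sum_i phi_i gamma(k-i) = c_k,
  c_k = sigma^2 * sum_{j=k..q} theta_j psi_{j-k}   (c_k = 0 for k > q),
using gamma(-m) = gamma(m).
psi-weights needed (psi_j = theta_j + sum_i phi_i psi_{j-i}):
  psi_1 = theta_1 + phi_1 = -0.492 + (-0.742) = -1.234
Right-hand sides:
  c_0 = sigma^2 (1 + theta_1 psi_1) = 4 * (1 + (-0.492)(-1.234)) = 4 * 1.607128 = 6.428512
  c_1 = sigma^2 theta_1 = 4 * (-0.492) = -1.968
  c_2 = 0
Equations for k = 0 and k = 1 (AR order 1):
  gamma(0) = phi_1 gamma(1) + c_0
  gamma(1) = phi_1 gamma(0) + c_1
Substituting the second into the first: gamma(0) (1 - phi_1^2) = c_0 + phi_1 c_1, so
  gamma(0) = (c_0 + phi_1 c_1) / (1 - phi_1^2) = (6.428512 + (-0.742)(-1.968)) / (1 - (-0.742)^2) = 7.888768 / 0.449436 = 17.552595.
  gamma(1) = phi_1 gamma(0) + c_1 = (-0.742)(17.552595) + (-1.968) = -14.992025.
Therefore gamma(1) = -14.9920 (to 4 decimal places).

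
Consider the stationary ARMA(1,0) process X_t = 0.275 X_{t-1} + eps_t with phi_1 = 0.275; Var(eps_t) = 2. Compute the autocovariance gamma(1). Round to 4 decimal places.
\gamma(1) = 0.5950

Multiply the model equation by X_{t-k} and take expectations. With theta_0 = psi_0 = 1 and psi_j the MA(infinity) weights, this gives
  gamma(k) - sum_i phi_i gamma(k-i) = c_k,
  c_k = sigma^2 * sum_{j=k..q} theta_j psi_{j-k}   (c_k = 0 for k > q),
using gamma(-m) = gamma(m).
Pure AR (q = 0): c_0 = sigma^2 = 2, c_k = 0 for k >= 1.
Equations for k = 0 and k = 1 (AR order 1):
  gamma(0) = phi_1 gamma(1) + c_0
  gamma(1) = phi_1 gamma(0) + c_1
Substituting the second into the first: gamma(0) (1 - phi_1^2) = c_0 + phi_1 c_1, so
  gamma(0) = c_0 / (1 - phi_1^2) = 2 / (1 - (0.275)^2) = 2 / 0.924375 = 2.163624.
  gamma(1) = phi_1 gamma(0) = (0.275)(2.163624) = 0.594997.
Therefore gamma(1) = 0.5950 (to 4 decimal places).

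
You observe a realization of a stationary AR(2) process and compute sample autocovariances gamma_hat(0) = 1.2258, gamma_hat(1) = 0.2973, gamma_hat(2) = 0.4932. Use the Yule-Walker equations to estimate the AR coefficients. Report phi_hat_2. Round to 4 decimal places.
\hat\phi_{2} = 0.3650

The Yule-Walker equations for an AR(p) process read, in matrix form,
  Gamma_p phi = r_p,   with   (Gamma_p)_{ij} = gamma(|i - j|),
                       (r_p)_i = gamma(i),   i,j = 1..p.
Substitute the sample gammas (Toeplitz matrix and right-hand side of size 2):
  Gamma_p = [[1.2258, 0.2973], [0.2973, 1.2258]]
  r_p     = [0.2973, 0.4932]
Written out:
  1.2258 phi_1 + 0.2973 phi_2 = 0.2973
  0.2973 phi_1 + 1.2258 phi_2 = 0.4932
Solve by Cramer's rule:
  det = gamma(0)^2 - gamma(1)^2 = (1.2258)^2 - (0.2973)^2 = 1.50258564 - 0.08838729 = 1.41419835
  phi_hat_1 = [gamma(1) gamma(0) - gamma(1) gamma(2)] / det = [(0.2973)(1.2258) - (0.2973)(0.4932)] / 1.41419835 = 0.21780198 / 1.41419835 = 0.154
  phi_hat_2 = [gamma(0) gamma(2) - gamma(1)^2] / det = [(1.2258)(0.4932) - (0.2973)^2] / 1.41419835 = 0.51617727 / 1.41419835 = 0.365
So phi_hat = [0.1540, 0.3650].
Therefore phi_hat_2 = 0.3650.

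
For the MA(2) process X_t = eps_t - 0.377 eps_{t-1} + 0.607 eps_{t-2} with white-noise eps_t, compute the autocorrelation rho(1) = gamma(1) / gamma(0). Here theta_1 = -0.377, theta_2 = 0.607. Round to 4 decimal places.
\rho(1) = -0.4011

For an MA(q) process with theta_0 = 1, the autocovariance is
  gamma(k) = sigma^2 * sum_{i=0..q-k} theta_i * theta_{i+k},
and rho(k) = gamma(k) / gamma(0). Sigma^2 cancels.
  numerator   = (1)*(-0.377) + (-0.377)*(0.607) = -0.605839.
  denominator = (1)^2 + (-0.377)^2 + (0.607)^2 = 1.510578.
  rho(1) = -0.605839 / 1.510578 = -0.4011.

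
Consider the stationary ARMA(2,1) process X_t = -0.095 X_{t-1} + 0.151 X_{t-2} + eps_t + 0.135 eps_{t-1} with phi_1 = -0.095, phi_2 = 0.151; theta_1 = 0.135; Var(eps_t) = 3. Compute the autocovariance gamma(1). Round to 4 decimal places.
\gamma(1) = 0.1333

Multiply the model equation by X_{t-k} and take expectations. With theta_0 = psi_0 = 1 and psi_j the MA(infinity) weights, this gives
  gamma(k) - sum_i phi_i gamma(k-i) = c_k,
  c_k = sigma^2 * sum_{j=k..q} theta_j psi_{j-k}   (c_k = 0 for k > q),
using gamma(-m) = gamma(m).
psi-weights needed (psi_j = theta_j + sum_i phi_i psi_{j-i}):
  psi_1 = theta_1 + phi_1 = 0.135 + (-0.095) = 0.04
Right-hand sides:
  c_0 = sigma^2 (1 + theta_1 psi_1) = 3 * (1 + (0.135)(0.04)) = 3 * 1.0054 = 3.0162
  c_1 = sigma^2 theta_1 = 3 * (0.135) = 0.405
  c_2 = 0
Equations for k = 0, 1, 2 (AR order 2, c_2 = 0):
  (E0) gamma(0) = phi_1 gamma(1) + phi_2 gamma(2) + c_0
  (E1) gamma(1) = phi_1 gamma(0) + phi_2 gamma(1) + c_1
  (E2) gamma(2) = phi_1 gamma(1) + phi_2 gamma(0)
From (E1): gamma(1) = A gamma(0) + B with
  A = phi_1 / (1 - phi_2) = -0.095 / 0.849 = -0.111896,   B = c_1 / (1 - phi_2) = 0.405 / 0.849 = 0.477032.
Insert (E2) into (E0): gamma(0) (1 - phi_2^2) = phi_1 (1 + phi_2) gamma(1) + c_0.
  phi_1 (1 + phi_2) = (-0.095)(1.151) = -0.109345,   1 - phi_2^2 = 0.977199.
Replace gamma(1) by A gamma(0) + B and collect gamma(0):
  gamma(0) [0.977199 - (-0.109345)(-0.111896)] = (-0.109345)(0.477032) + 3.0162
  gamma(0) * 0.964964 = 2.964039
  gamma(0) = 2.964039 / 0.964964 = 3.071659.
  gamma(1) = A gamma(0) + B = (-0.111896)(3.071659) + (0.477032) = 0.133324.
Therefore gamma(1) = 0.1333 (to 4 decimal places).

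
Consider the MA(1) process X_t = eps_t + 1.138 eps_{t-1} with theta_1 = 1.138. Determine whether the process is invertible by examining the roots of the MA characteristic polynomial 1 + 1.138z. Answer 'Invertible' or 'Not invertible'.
\text{Not invertible}

The MA(q) characteristic polynomial is P(z) = 1 + 1.138z.
Invertibility requires all roots to lie outside the unit circle, i.e. |z| > 1 for every root.
This is linear in z: 1 + (1.138) z = 0  =>  z = -1/(1.138) = -0.878735,  |z| = 0.878735.
Moduli of all roots: 0.8787.
All moduli strictly greater than 1? No.
Verdict: Not invertible.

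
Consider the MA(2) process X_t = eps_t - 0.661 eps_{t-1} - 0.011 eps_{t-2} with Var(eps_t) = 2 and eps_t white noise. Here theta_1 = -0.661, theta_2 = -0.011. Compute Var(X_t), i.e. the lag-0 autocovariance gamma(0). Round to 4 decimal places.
\gamma(0) = 2.8741

For an MA(q) process X_t = eps_t + sum_i theta_i eps_{t-i} with
Var(eps_t) = sigma^2, the variance is
  gamma(0) = sigma^2 * (1 + sum_i theta_i^2).
  sum_i theta_i^2 = (-0.661)^2 + (-0.011)^2 = 0.436921 + 0.000121 = 0.437042.
  gamma(0) = 2 * (1 + 0.437042) = 2 * 1.437042 = 2.874084, which rounds to 2.8741.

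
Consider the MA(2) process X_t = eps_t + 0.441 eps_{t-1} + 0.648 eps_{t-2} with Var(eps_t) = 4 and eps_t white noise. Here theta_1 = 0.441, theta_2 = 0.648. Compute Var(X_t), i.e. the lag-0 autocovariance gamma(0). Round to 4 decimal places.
\gamma(0) = 6.4575

For an MA(q) process X_t = eps_t + sum_i theta_i eps_{t-i} with
Var(eps_t) = sigma^2, the variance is
  gamma(0) = sigma^2 * (1 + sum_i theta_i^2).
  sum_i theta_i^2 = (0.441)^2 + (0.648)^2 = 0.194481 + 0.419904 = 0.614385.
  gamma(0) = 4 * (1 + 0.614385) = 4 * 1.614385 = 6.45754, which rounds to 6.4575.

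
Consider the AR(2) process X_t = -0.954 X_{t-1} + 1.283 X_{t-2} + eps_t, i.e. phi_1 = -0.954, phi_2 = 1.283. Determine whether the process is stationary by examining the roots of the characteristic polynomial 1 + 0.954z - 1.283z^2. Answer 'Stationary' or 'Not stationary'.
\text{Not stationary}

The AR(p) characteristic polynomial is P(z) = 1 + 0.954z - 1.283z^2.
Stationarity requires all roots to lie outside the unit circle, i.e. |z| > 1 for every root.
Set 1 + (0.954) z + (-1.283) z^2 = 0, i.e. a z^2 + b z + c = 0 with a = -1.283, b = 0.954, c = 1.
Discriminant D = b^2 - 4ac = (0.954)^2 - 4*(-1.283)*1 = 0.910116 - (-5.132) = 6.042116.
D >= 0, so the roots are real: z = (-b +/- sqrt(D)) / (2a) = (-0.954 +/- 2.458072) / (-2.566).
  z_1 = (-0.954 + 2.458072) / (-2.566) = -0.5862,   |z_1| = 0.5862.
  z_2 = (-0.954 - 2.458072) / (-2.566) = 1.3297,   |z_2| = 1.3297.
Moduli of all roots: 0.5862, 1.3297.
All moduli strictly greater than 1? No.
Verdict: Not stationary.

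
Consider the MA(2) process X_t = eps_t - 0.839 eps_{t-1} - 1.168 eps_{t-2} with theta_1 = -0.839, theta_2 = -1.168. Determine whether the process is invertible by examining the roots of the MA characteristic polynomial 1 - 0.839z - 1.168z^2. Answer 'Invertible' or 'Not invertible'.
\text{Not invertible}

The MA(q) characteristic polynomial is P(z) = 1 - 0.839z - 1.168z^2.
Invertibility requires all roots to lie outside the unit circle, i.e. |z| > 1 for every root.
Set 1 + (-0.839) z + (-1.168) z^2 = 0, i.e. a z^2 + b z + c = 0 with a = -1.168, b = -0.839, c = 1.
Discriminant D = b^2 - 4ac = (-0.839)^2 - 4*(-1.168)*1 = 0.703921 - (-4.672) = 5.375921.
D >= 0, so the roots are real: z = (-b +/- sqrt(D)) / (2a) = (0.839 +/- 2.318603) / (-2.336).
  z_1 = (0.839 + 2.318603) / (-2.336) = -1.3517,   |z_1| = 1.3517.
  z_2 = (0.839 - 2.318603) / (-2.336) = 0.6334,   |z_2| = 0.6334.
Moduli of all roots: 1.3517, 0.6334.
All moduli strictly greater than 1? No.
Verdict: Not invertible.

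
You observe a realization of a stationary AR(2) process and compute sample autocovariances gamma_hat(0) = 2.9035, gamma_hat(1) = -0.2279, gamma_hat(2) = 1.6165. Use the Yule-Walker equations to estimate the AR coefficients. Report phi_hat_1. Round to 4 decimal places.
\hat\phi_{1} = -0.0350

The Yule-Walker equations for an AR(p) process read, in matrix form,
  Gamma_p phi = r_p,   with   (Gamma_p)_{ij} = gamma(|i - j|),
                       (r_p)_i = gamma(i),   i,j = 1..p.
Substitute the sample gammas (Toeplitz matrix and right-hand side of size 2):
  Gamma_p = [[2.9035, -0.2279], [-0.2279, 2.9035]]
  r_p     = [-0.2279, 1.6165]
Written out:
  2.9035 phi_1 - 0.2279 phi_2 = -0.2279
  -0.2279 phi_1 + 2.9035 phi_2 = 1.6165
Solve by Cramer's rule:
  det = gamma(0)^2 - gamma(1)^2 = (2.9035)^2 - (-0.2279)^2 = 8.43031225 - 0.05193841 = 8.37837384
  phi_hat_1 = [gamma(1) gamma(0) - gamma(1) gamma(2)] / det = [(-0.2279)(2.9035) - (-0.2279)(1.6165)] / 8.37837384 = -0.2933073 / 8.37837384 = -0.035
  phi_hat_2 = [gamma(0) gamma(2) - gamma(1)^2] / det = [(2.9035)(1.6165) - (-0.2279)^2] / 8.37837384 = 4.64156934 / 8.37837384 = 0.554
So phi_hat = [-0.0350, 0.5540].
Therefore phi_hat_1 = -0.0350.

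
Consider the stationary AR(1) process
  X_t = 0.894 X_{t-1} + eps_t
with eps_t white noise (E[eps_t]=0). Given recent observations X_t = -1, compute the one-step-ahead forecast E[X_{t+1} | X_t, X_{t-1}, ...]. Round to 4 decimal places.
E[X_{t+1} \mid \mathcal F_t] = -0.8940

For an AR(p) model X_t = c + sum_i phi_i X_{t-i} + eps_t, the
one-step-ahead conditional mean is
  E[X_{t+1} | X_t, ...] = c + sum_i phi_i X_{t+1-i}.
Substitute known values:
  E[X_{t+1} | ...] = (0.894) * (-1)
                   = -0.8940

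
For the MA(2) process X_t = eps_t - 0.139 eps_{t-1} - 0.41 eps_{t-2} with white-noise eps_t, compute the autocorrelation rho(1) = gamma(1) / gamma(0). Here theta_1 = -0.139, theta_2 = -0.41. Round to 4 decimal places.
\rho(1) = -0.0691

For an MA(q) process with theta_0 = 1, the autocovariance is
  gamma(k) = sigma^2 * sum_{i=0..q-k} theta_i * theta_{i+k},
and rho(k) = gamma(k) / gamma(0). Sigma^2 cancels.
  numerator   = (1)*(-0.139) + (-0.139)*(-0.41) = -0.08201.
  denominator = (1)^2 + (-0.139)^2 + (-0.41)^2 = 1.187421.
  rho(1) = -0.08201 / 1.187421 = -0.0691.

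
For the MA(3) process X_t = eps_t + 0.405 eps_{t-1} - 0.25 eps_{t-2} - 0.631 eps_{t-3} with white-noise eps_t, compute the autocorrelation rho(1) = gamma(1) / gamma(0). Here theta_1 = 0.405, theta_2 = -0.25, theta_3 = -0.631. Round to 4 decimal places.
\rho(1) = 0.2841

For an MA(q) process with theta_0 = 1, the autocovariance is
  gamma(k) = sigma^2 * sum_{i=0..q-k} theta_i * theta_{i+k},
and rho(k) = gamma(k) / gamma(0). Sigma^2 cancels.
  numerator   = (1)*(0.405) + (0.405)*(-0.25) + (-0.25)*(-0.631) = 0.4615.
  denominator = (1)^2 + (0.405)^2 + (-0.25)^2 + (-0.631)^2 = 1.624686.
  rho(1) = 0.4615 / 1.624686 = 0.2841.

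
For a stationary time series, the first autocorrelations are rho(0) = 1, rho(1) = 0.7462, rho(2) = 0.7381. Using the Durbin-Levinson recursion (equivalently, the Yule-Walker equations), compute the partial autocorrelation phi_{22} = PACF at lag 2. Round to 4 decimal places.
\phi_{22} = 0.4091

The PACF at lag k is phi_{kk}, the last component of the solution
to the Yule-Walker system G_k phi = r_k where
  (G_k)_{ij} = rho(|i - j|), (r_k)_i = rho(i), i,j = 1..k.
Equivalently, Durbin-Levinson gives phi_{kk} iteratively:
  phi_{11} = rho(1)
  phi_{kk} = [rho(k) - sum_{j=1..k-1} phi_{k-1,j} rho(k-j)]
            / [1 - sum_{j=1..k-1} phi_{k-1,j} rho(j)],
  phi_{k,j} = phi_{k-1,j} - phi_{kk} phi_{k-1,k-j},  j = 1..k-1.
Step k = 1:
  phi_11 = rho(1) = 0.7462.
Step k = 2:
  phi_22 = [rho(2) - phi_11 rho(1)] / [1 - phi_11 rho(1)] = [0.7381 - (0.7462)(0.7462)] / [1 - (0.7462)(0.7462)]
         = 0.18128556 / 0.44318556 = 0.4091.
Therefore phi_{22} = 0.4091.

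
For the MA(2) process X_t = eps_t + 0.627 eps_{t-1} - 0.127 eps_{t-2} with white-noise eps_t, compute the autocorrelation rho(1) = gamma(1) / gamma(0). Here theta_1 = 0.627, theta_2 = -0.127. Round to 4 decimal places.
\rho(1) = 0.3884

For an MA(q) process with theta_0 = 1, the autocovariance is
  gamma(k) = sigma^2 * sum_{i=0..q-k} theta_i * theta_{i+k},
and rho(k) = gamma(k) / gamma(0). Sigma^2 cancels.
  numerator   = (1)*(0.627) + (0.627)*(-0.127) = 0.547371.
  denominator = (1)^2 + (0.627)^2 + (-0.127)^2 = 1.409258.
  rho(1) = 0.547371 / 1.409258 = 0.3884.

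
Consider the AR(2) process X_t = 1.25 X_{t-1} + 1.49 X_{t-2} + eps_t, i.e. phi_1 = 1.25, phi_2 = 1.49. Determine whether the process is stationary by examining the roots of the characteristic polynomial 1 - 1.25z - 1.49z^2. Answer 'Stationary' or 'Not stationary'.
\text{Not stationary}

The AR(p) characteristic polynomial is P(z) = 1 - 1.25z - 1.49z^2.
Stationarity requires all roots to lie outside the unit circle, i.e. |z| > 1 for every root.
Set 1 + (-1.25) z + (-1.49) z^2 = 0, i.e. a z^2 + b z + c = 0 with a = -1.49, b = -1.25, c = 1.
Discriminant D = b^2 - 4ac = (-1.25)^2 - 4*(-1.49)*1 = 1.5625 - (-5.96) = 7.5225.
D >= 0, so the roots are real: z = (-b +/- sqrt(D)) / (2a) = (1.25 +/- 2.742718) / (-2.98).
  z_1 = (1.25 + 2.742718) / (-2.98) = -1.3398,   |z_1| = 1.3398.
  z_2 = (1.25 - 2.742718) / (-2.98) = 0.5009,   |z_2| = 0.5009.
Moduli of all roots: 1.3398, 0.5009.
All moduli strictly greater than 1? No.
Verdict: Not stationary.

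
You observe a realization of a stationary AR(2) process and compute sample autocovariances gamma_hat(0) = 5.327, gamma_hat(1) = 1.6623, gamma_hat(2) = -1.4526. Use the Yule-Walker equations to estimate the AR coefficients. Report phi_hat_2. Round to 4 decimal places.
\hat\phi_{2} = -0.4100

The Yule-Walker equations for an AR(p) process read, in matrix form,
  Gamma_p phi = r_p,   with   (Gamma_p)_{ij} = gamma(|i - j|),
                       (r_p)_i = gamma(i),   i,j = 1..p.
Substitute the sample gammas (Toeplitz matrix and right-hand side of size 2):
  Gamma_p = [[5.327, 1.6623], [1.6623, 5.327]]
  r_p     = [1.6623, -1.4526]
Written out:
  5.327 phi_1 + 1.6623 phi_2 = 1.6623
  1.6623 phi_1 + 5.327 phi_2 = -1.4526
Solve by Cramer's rule:
  det = gamma(0)^2 - gamma(1)^2 = (5.327)^2 - (1.6623)^2 = 28.376929 - 2.76324129 = 25.61368771
  phi_hat_1 = [gamma(1) gamma(0) - gamma(1) gamma(2)] / det = [(1.6623)(5.327) - (1.6623)(-1.4526)] / 25.61368771 = 11.26972908 / 25.61368771 = 0.44
  phi_hat_2 = [gamma(0) gamma(2) - gamma(1)^2] / det = [(5.327)(-1.4526) - (1.6623)^2] / 25.61368771 = -10.50124149 / 25.61368771 = -0.41
So phi_hat = [0.4400, -0.4100].
Therefore phi_hat_2 = -0.4100.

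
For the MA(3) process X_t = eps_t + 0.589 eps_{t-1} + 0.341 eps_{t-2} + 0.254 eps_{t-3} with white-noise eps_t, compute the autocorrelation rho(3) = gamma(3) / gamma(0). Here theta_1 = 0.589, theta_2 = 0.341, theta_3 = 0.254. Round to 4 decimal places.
\rho(3) = 0.1663

For an MA(q) process with theta_0 = 1, the autocovariance is
  gamma(k) = sigma^2 * sum_{i=0..q-k} theta_i * theta_{i+k},
and rho(k) = gamma(k) / gamma(0). Sigma^2 cancels.
  numerator   = (1)*(0.254) = 0.254.
  denominator = (1)^2 + (0.589)^2 + (0.341)^2 + (0.254)^2 = 1.527718.
  rho(3) = 0.254 / 1.527718 = 0.1663.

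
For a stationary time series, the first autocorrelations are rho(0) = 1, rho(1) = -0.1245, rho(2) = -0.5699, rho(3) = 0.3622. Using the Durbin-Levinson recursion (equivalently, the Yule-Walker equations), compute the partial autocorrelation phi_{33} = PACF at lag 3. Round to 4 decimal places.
\phi_{33} = 0.2750

The PACF at lag k is phi_{kk}, the last component of the solution
to the Yule-Walker system G_k phi = r_k where
  (G_k)_{ij} = rho(|i - j|), (r_k)_i = rho(i), i,j = 1..k.
Equivalently, Durbin-Levinson gives phi_{kk} iteratively:
  phi_{11} = rho(1)
  phi_{kk} = [rho(k) - sum_{j=1..k-1} phi_{k-1,j} rho(k-j)]
            / [1 - sum_{j=1..k-1} phi_{k-1,j} rho(j)],
  phi_{k,j} = phi_{k-1,j} - phi_{kk} phi_{k-1,k-j},  j = 1..k-1.
Step k = 1:
  phi_11 = rho(1) = -0.1245.
Step k = 2:
  phi_22 = [rho(2) - phi_11 rho(1)] / [1 - phi_11 rho(1)] = [-0.5699 - (-0.1245)(-0.1245)] / [1 - (-0.1245)(-0.1245)]
         = -0.58540025 / 0.98449975 = -0.594617.
  Update: phi_21 = phi_11 - phi_22 phi_11 = -0.1245 - (-0.594617)(-0.1245) = -0.19853.
Step k = 3:
  phi_33 = [rho(3) - phi_21 rho(2) - phi_22 rho(1)] / [1 - phi_21 rho(1) - phi_22 rho(2)]
    numerator   = 0.3622 - (-0.19853)(-0.5699) - (-0.594617)(-0.1245) = 0.17502805
    denominator = 1 - (-0.19853)(-0.1245) - (-0.594617)(-0.5699) = 0.63641083
  phi_33 = 0.17502805 / 0.63641083 = 0.275.
Therefore phi_{33} = 0.2750.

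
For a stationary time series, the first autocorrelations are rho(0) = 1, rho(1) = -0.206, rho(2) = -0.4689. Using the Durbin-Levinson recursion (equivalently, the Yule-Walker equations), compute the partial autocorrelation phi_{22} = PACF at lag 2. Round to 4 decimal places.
\phi_{22} = -0.5340

The PACF at lag k is phi_{kk}, the last component of the solution
to the Yule-Walker system G_k phi = r_k where
  (G_k)_{ij} = rho(|i - j|), (r_k)_i = rho(i), i,j = 1..k.
Equivalently, Durbin-Levinson gives phi_{kk} iteratively:
  phi_{11} = rho(1)
  phi_{kk} = [rho(k) - sum_{j=1..k-1} phi_{k-1,j} rho(k-j)]
            / [1 - sum_{j=1..k-1} phi_{k-1,j} rho(j)],
  phi_{k,j} = phi_{k-1,j} - phi_{kk} phi_{k-1,k-j},  j = 1..k-1.
Step k = 1:
  phi_11 = rho(1) = -0.206.
Step k = 2:
  phi_22 = [rho(2) - phi_11 rho(1)] / [1 - phi_11 rho(1)] = [-0.4689 - (-0.206)(-0.206)] / [1 - (-0.206)(-0.206)]
         = -0.511336 / 0.957564 = -0.534.
Therefore phi_{22} = -0.5340.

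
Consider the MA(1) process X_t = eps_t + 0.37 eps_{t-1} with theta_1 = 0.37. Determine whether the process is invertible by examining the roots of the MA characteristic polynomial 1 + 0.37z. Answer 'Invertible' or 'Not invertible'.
\text{Invertible}

The MA(q) characteristic polynomial is P(z) = 1 + 0.37z.
Invertibility requires all roots to lie outside the unit circle, i.e. |z| > 1 for every root.
This is linear in z: 1 + (0.37) z = 0  =>  z = -1/(0.37) = -2.702703,  |z| = 2.702703.
Moduli of all roots: 2.7027.
All moduli strictly greater than 1? Yes.
Verdict: Invertible.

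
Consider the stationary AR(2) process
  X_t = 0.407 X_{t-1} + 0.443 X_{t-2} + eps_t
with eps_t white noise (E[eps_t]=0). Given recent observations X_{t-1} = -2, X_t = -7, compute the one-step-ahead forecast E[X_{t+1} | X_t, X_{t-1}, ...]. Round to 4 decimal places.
E[X_{t+1} \mid \mathcal F_t] = -3.7350

For an AR(p) model X_t = c + sum_i phi_i X_{t-i} + eps_t, the
one-step-ahead conditional mean is
  E[X_{t+1} | X_t, ...] = c + sum_i phi_i X_{t+1-i}.
Substitute known values:
  E[X_{t+1} | ...] = (0.407) * (-7) + (0.443) * (-2)
                   = -3.7350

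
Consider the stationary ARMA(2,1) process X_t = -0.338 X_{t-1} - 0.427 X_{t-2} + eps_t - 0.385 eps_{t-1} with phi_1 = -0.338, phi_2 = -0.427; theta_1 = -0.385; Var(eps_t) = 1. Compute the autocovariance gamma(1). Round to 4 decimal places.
\gamma(1) = -0.6782

Multiply the model equation by X_{t-k} and take expectations. With theta_0 = psi_0 = 1 and psi_j the MA(infinity) weights, this gives
  gamma(k) - sum_i phi_i gamma(k-i) = c_k,
  c_k = sigma^2 * sum_{j=k..q} theta_j psi_{j-k}   (c_k = 0 for k > q),
using gamma(-m) = gamma(m).
psi-weights needed (psi_j = theta_j + sum_i phi_i psi_{j-i}):
  psi_1 = theta_1 + phi_1 = -0.385 + (-0.338) = -0.723
Right-hand sides:
  c_0 = sigma^2 (1 + theta_1 psi_1) = 1 * (1 + (-0.385)(-0.723)) = 1 * 1.278355 = 1.278355
  c_1 = sigma^2 theta_1 = 1 * (-0.385) = -0.385
  c_2 = 0
Equations for k = 0, 1, 2 (AR order 2, c_2 = 0):
  (E0) gamma(0) = phi_1 gamma(1) + phi_2 gamma(2) + c_0
  (E1) gamma(1) = phi_1 gamma(0) + phi_2 gamma(1) + c_1
  (E2) gamma(2) = phi_1 gamma(1) + phi_2 gamma(0)
From (E1): gamma(1) = A gamma(0) + B with
  A = phi_1 / (1 - phi_2) = -0.338 / 1.427 = -0.236861,   B = c_1 / (1 - phi_2) = -0.385 / 1.427 = -0.269797.
Insert (E2) into (E0): gamma(0) (1 - phi_2^2) = phi_1 (1 + phi_2) gamma(1) + c_0.
  phi_1 (1 + phi_2) = (-0.338)(0.573) = -0.193674,   1 - phi_2^2 = 0.817671.
Replace gamma(1) by A gamma(0) + B and collect gamma(0):
  gamma(0) [0.817671 - (-0.193674)(-0.236861)] = (-0.193674)(-0.269797) + 1.278355
  gamma(0) * 0.771797 = 1.330608
  gamma(0) = 1.330608 / 0.771797 = 1.724038.
  gamma(1) = A gamma(0) + B = (-0.236861)(1.724038) + (-0.269797) = -0.678153.
Therefore gamma(1) = -0.6782 (to 4 decimal places).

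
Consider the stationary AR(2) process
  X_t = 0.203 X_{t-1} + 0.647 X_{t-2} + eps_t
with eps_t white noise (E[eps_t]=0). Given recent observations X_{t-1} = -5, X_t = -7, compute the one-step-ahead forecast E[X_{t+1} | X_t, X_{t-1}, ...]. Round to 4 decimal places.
E[X_{t+1} \mid \mathcal F_t] = -4.6560

For an AR(p) model X_t = c + sum_i phi_i X_{t-i} + eps_t, the
one-step-ahead conditional mean is
  E[X_{t+1} | X_t, ...] = c + sum_i phi_i X_{t+1-i}.
Substitute known values:
  E[X_{t+1} | ...] = (0.203) * (-7) + (0.647) * (-5)
                   = -4.6560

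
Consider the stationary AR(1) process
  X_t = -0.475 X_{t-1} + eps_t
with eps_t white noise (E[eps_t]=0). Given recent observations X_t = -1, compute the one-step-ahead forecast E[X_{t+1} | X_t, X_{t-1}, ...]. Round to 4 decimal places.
E[X_{t+1} \mid \mathcal F_t] = 0.4750

For an AR(p) model X_t = c + sum_i phi_i X_{t-i} + eps_t, the
one-step-ahead conditional mean is
  E[X_{t+1} | X_t, ...] = c + sum_i phi_i X_{t+1-i}.
Substitute known values:
  E[X_{t+1} | ...] = (-0.475) * (-1)
                   = 0.4750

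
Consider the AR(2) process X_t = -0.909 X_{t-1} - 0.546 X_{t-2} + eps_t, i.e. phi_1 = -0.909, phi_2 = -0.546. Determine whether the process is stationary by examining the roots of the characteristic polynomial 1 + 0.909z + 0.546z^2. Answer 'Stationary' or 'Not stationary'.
\text{Stationary}

The AR(p) characteristic polynomial is P(z) = 1 + 0.909z + 0.546z^2.
Stationarity requires all roots to lie outside the unit circle, i.e. |z| > 1 for every root.
Set 1 + (0.909) z + (0.546) z^2 = 0, i.e. a z^2 + b z + c = 0 with a = 0.546, b = 0.909, c = 1.
Discriminant D = b^2 - 4ac = (0.909)^2 - 4*(0.546)*1 = 0.826281 - (2.184) = -1.357719.
D < 0, so the roots are the complex-conjugate pair z = (-b +/- i sqrt(-D)) / (2a) = -0.8324 +/- 1.067i.
For a conjugate pair |z|^2 = z * conj(z) = (product of roots) = c/a = 1/(0.546) = 1.831502, so |z| = sqrt(1.831502) = 1.3533 for both roots.
Moduli of all roots: 1.3533, 1.3533.
All moduli strictly greater than 1? Yes.
Verdict: Stationary.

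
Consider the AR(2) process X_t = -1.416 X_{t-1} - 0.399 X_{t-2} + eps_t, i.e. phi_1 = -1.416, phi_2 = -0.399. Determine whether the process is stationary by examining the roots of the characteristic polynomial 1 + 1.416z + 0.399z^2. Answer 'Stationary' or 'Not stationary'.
\text{Not stationary}

The AR(p) characteristic polynomial is P(z) = 1 + 1.416z + 0.399z^2.
Stationarity requires all roots to lie outside the unit circle, i.e. |z| > 1 for every root.
Set 1 + (1.416) z + (0.399) z^2 = 0, i.e. a z^2 + b z + c = 0 with a = 0.399, b = 1.416, c = 1.
Discriminant D = b^2 - 4ac = (1.416)^2 - 4*(0.399)*1 = 2.005056 - (1.596) = 0.409056.
D >= 0, so the roots are real: z = (-b +/- sqrt(D)) / (2a) = (-1.416 +/- 0.639575) / (0.798).
  z_1 = (-1.416 + 0.639575) / (0.798) = -0.973,   |z_1| = 0.973.
  z_2 = (-1.416 - 0.639575) / (0.798) = -2.5759,   |z_2| = 2.5759.
Moduli of all roots: 0.9730, 2.5759.
All moduli strictly greater than 1? No.
Verdict: Not stationary.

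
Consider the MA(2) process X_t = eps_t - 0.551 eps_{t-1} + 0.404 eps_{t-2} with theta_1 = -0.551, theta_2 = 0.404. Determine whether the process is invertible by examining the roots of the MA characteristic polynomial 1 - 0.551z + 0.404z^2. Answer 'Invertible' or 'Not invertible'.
\text{Invertible}

The MA(q) characteristic polynomial is P(z) = 1 - 0.551z + 0.404z^2.
Invertibility requires all roots to lie outside the unit circle, i.e. |z| > 1 for every root.
Set 1 + (-0.551) z + (0.404) z^2 = 0, i.e. a z^2 + b z + c = 0 with a = 0.404, b = -0.551, c = 1.
Discriminant D = b^2 - 4ac = (-0.551)^2 - 4*(0.404)*1 = 0.303601 - (1.616) = -1.312399.
D < 0, so the roots are the complex-conjugate pair z = (-b +/- i sqrt(-D)) / (2a) = 0.6819 +/- 1.4178i.
For a conjugate pair |z|^2 = z * conj(z) = (product of roots) = c/a = 1/(0.404) = 2.475248, so |z| = sqrt(2.475248) = 1.5733 for both roots.
Moduli of all roots: 1.5733, 1.5733.
All moduli strictly greater than 1? Yes.
Verdict: Invertible.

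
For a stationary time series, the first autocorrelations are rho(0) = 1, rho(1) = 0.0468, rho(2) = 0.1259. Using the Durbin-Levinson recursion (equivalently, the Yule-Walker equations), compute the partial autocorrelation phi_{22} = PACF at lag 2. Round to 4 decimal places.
\phi_{22} = 0.1240

The PACF at lag k is phi_{kk}, the last component of the solution
to the Yule-Walker system G_k phi = r_k where
  (G_k)_{ij} = rho(|i - j|), (r_k)_i = rho(i), i,j = 1..k.
Equivalently, Durbin-Levinson gives phi_{kk} iteratively:
  phi_{11} = rho(1)
  phi_{kk} = [rho(k) - sum_{j=1..k-1} phi_{k-1,j} rho(k-j)]
            / [1 - sum_{j=1..k-1} phi_{k-1,j} rho(j)],
  phi_{k,j} = phi_{k-1,j} - phi_{kk} phi_{k-1,k-j},  j = 1..k-1.
Step k = 1:
  phi_11 = rho(1) = 0.0468.
Step k = 2:
  phi_22 = [rho(2) - phi_11 rho(1)] / [1 - phi_11 rho(1)] = [0.1259 - (0.0468)(0.0468)] / [1 - (0.0468)(0.0468)]
         = 0.12370976 / 0.99780976 = 0.124.
Therefore phi_{22} = 0.1240.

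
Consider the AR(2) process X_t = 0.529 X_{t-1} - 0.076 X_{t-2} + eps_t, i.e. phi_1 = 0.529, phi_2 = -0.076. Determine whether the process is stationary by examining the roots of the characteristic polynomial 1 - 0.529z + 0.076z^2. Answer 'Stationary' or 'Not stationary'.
\text{Stationary}

The AR(p) characteristic polynomial is P(z) = 1 - 0.529z + 0.076z^2.
Stationarity requires all roots to lie outside the unit circle, i.e. |z| > 1 for every root.
Set 1 + (-0.529) z + (0.076) z^2 = 0, i.e. a z^2 + b z + c = 0 with a = 0.076, b = -0.529, c = 1.
Discriminant D = b^2 - 4ac = (-0.529)^2 - 4*(0.076)*1 = 0.279841 - (0.304) = -0.024159.
D < 0, so the roots are the complex-conjugate pair z = (-b +/- i sqrt(-D)) / (2a) = 3.4803 +/- 1.0226i.
For a conjugate pair |z|^2 = z * conj(z) = (product of roots) = c/a = 1/(0.076) = 13.157895, so |z| = sqrt(13.157895) = 3.6274 for both roots.
Moduli of all roots: 3.6274, 3.6274.
All moduli strictly greater than 1? Yes.
Verdict: Stationary.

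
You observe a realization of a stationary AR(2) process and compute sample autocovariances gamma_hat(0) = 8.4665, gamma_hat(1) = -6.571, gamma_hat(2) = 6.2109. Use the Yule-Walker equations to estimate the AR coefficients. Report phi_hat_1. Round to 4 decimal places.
\hat\phi_{1} = -0.5200

The Yule-Walker equations for an AR(p) process read, in matrix form,
  Gamma_p phi = r_p,   with   (Gamma_p)_{ij} = gamma(|i - j|),
                       (r_p)_i = gamma(i),   i,j = 1..p.
Substitute the sample gammas (Toeplitz matrix and right-hand side of size 2):
  Gamma_p = [[8.4665, -6.571], [-6.571, 8.4665]]
  r_p     = [-6.571, 6.2109]
Written out:
  8.4665 phi_1 - 6.571 phi_2 = -6.571
  -6.571 phi_1 + 8.4665 phi_2 = 6.2109
Solve by Cramer's rule:
  det = gamma(0)^2 - gamma(1)^2 = (8.4665)^2 - (-6.571)^2 = 71.68162225 - 43.178041 = 28.50358125
  phi_hat_1 = [gamma(1) gamma(0) - gamma(1) gamma(2)] / det = [(-6.571)(8.4665) - (-6.571)(6.2109)] / 28.50358125 = -14.8215476 / 28.50358125 = -0.52
  phi_hat_2 = [gamma(0) gamma(2) - gamma(1)^2] / det = [(8.4665)(6.2109) - (-6.571)^2] / 28.50358125 = 9.40654385 / 28.50358125 = 0.33
So phi_hat = [-0.5200, 0.3300].
Therefore phi_hat_1 = -0.5200.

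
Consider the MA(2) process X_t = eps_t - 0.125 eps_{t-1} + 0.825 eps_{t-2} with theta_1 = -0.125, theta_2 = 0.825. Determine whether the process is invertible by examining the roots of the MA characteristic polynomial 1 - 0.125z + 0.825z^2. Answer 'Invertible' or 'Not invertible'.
\text{Invertible}

The MA(q) characteristic polynomial is P(z) = 1 - 0.125z + 0.825z^2.
Invertibility requires all roots to lie outside the unit circle, i.e. |z| > 1 for every root.
Set 1 + (-0.125) z + (0.825) z^2 = 0, i.e. a z^2 + b z + c = 0 with a = 0.825, b = -0.125, c = 1.
Discriminant D = b^2 - 4ac = (-0.125)^2 - 4*(0.825)*1 = 0.015625 - (3.3) = -3.284375.
D < 0, so the roots are the complex-conjugate pair z = (-b +/- i sqrt(-D)) / (2a) = 0.0758 +/- 1.0984i.
For a conjugate pair |z|^2 = z * conj(z) = (product of roots) = c/a = 1/(0.825) = 1.212121, so |z| = sqrt(1.212121) = 1.101 for both roots.
Moduli of all roots: 1.1010, 1.1010.
All moduli strictly greater than 1? Yes.
Verdict: Invertible.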